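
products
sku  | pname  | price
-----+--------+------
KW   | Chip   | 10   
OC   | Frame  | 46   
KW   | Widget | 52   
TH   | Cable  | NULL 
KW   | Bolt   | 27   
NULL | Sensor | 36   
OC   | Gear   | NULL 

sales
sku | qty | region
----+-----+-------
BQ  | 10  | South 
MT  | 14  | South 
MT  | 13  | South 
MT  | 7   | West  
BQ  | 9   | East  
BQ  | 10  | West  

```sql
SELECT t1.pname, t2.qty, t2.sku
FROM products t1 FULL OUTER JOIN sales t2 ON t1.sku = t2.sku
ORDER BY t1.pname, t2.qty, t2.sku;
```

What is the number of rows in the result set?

13

FULL OUTER JOIN keeps every row from both sides; unmatched rows get NULL for the other side's columns.
Matching on t1.sku = t2.sku. A NULL in a compared column never satisfies the condition.
- t1[0] sku=KW → no match; kept with NULLs on the t2 side.
- t1[1] sku=OC → no match; kept with NULLs on the t2 side.
- t1[2] sku=KW → no match; kept with NULLs on the t2 side.
- t1[3] sku=TH → no match; kept with NULLs on the t2 side.
- t1[4] sku=KW → no match; kept with NULLs on the t2 side.
- t1[5] sku=NULL → no match; kept with NULLs on the t2 side.
- t1[6] sku=OC → no match; kept with NULLs on the t2 side.
- 6 t2 row(s) had no t1 match → kept, t1 columns NULL.
Total: 0 matched + 13 padded = 13 rows.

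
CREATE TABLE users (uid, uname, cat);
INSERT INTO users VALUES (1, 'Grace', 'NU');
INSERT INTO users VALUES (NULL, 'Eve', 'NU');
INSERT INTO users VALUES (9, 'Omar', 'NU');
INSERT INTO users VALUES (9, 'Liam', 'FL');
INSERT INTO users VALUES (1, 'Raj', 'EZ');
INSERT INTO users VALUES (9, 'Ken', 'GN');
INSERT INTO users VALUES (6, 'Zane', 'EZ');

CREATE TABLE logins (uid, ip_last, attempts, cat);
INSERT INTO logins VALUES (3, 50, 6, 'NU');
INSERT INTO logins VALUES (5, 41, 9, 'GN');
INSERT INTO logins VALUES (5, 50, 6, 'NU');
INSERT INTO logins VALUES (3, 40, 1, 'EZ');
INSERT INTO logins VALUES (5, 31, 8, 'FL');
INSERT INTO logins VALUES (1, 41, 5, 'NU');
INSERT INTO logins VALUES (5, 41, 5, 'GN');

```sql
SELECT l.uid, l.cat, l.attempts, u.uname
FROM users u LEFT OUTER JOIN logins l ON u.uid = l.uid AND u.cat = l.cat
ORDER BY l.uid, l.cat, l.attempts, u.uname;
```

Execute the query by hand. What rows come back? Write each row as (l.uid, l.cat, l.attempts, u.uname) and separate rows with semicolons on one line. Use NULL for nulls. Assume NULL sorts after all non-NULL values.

(1, NU, 5, Grace); (NULL, NULL, NULL, Eve); (NULL, NULL, NULL, Ken); (NULL, NULL, NULL, Liam); (NULL, NULL, NULL, Omar); (NULL, NULL, NULL, Raj); (NULL, NULL, NULL, Zane)

LEFT JOIN keeps every row from `users`; unmatched rows get NULL for `logins`'s columns.
Matching on u.uid = l.uid AND u.cat = l.cat. A NULL in a compared column never satisfies the condition.
- u (uid=1, cat=NU) pairs with 1 row(s) of l.
- u (uid=NULL, cat=NU) has no partner → padded with NULL.
- u (uid=9, cat=NU) has no partner → padded with NULL.
- u (uid=9, cat=FL) has no partner → padded with NULL.
- u (uid=1, cat=EZ) has no partner → padded with NULL.
- u (uid=9, cat=GN) has no partner → padded with NULL.
- u (uid=6, cat=EZ) has no partner → padded with NULL.
After projecting and ordering:
l.uid | l.cat | l.attempts | u.uname
1 | NU | 5 | Grace
NULL | NULL | NULL | Eve
NULL | NULL | NULL | Ken
NULL | NULL | NULL | Liam
NULL | NULL | NULL | Omar
NULL | NULL | NULL | Raj
NULL | NULL | NULL | Zane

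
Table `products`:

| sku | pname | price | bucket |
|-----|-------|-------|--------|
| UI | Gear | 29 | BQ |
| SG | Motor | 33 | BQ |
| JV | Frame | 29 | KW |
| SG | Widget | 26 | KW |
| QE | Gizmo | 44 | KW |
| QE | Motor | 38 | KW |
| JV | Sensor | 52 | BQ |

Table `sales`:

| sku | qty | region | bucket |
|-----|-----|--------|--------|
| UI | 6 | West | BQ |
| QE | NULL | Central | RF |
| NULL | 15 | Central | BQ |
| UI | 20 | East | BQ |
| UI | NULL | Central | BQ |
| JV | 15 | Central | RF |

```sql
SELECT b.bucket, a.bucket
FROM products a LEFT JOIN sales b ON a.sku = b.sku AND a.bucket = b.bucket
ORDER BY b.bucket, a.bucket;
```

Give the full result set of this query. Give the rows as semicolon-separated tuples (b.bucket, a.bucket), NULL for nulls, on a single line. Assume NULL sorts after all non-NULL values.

LEFT JOIN keeps every row from `products`; unmatched rows get NULL for `sales`'s columns.
Matching on a.sku = b.sku AND a.bucket = b.bucket. A NULL in a compared column never satisfies the condition.
Matched pairs: 3; unmatched a rows kept: 6.

(BQ, BQ); (BQ, BQ); (BQ, BQ); (NULL, BQ); (NULL, BQ); (NULL, KW); (NULL, KW); (NULL, KW); (NULL, KW)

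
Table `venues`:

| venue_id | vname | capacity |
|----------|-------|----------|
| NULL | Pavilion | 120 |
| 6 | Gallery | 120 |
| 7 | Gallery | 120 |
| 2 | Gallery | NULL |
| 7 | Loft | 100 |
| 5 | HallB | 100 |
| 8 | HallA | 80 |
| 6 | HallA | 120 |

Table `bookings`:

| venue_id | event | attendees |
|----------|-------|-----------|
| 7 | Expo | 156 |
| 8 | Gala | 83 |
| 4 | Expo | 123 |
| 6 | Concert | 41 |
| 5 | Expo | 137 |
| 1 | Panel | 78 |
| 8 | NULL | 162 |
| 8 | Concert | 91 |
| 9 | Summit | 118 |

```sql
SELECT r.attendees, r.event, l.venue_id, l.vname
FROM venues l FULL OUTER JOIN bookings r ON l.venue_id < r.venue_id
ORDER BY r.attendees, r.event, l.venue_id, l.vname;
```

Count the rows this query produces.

FULL OUTER JOIN keeps every row from both sides; unmatched rows get NULL for the other side's columns.
Matching on l.venue_id < r.venue_id. A NULL in a compared column never satisfies the condition.
- l[0] venue_id=NULL → no match; kept with NULLs on the r side.
- l[1] venue_id=6 → 5 match(es) in r → 5 row(s).
- l[2] venue_id=7 → 4 match(es) in r → 4 row(s).
- l[3] venue_id=2 → 8 match(es) in r → 8 row(s).
- l[4] venue_id=7 → 4 match(es) in r → 4 row(s).
- l[5] venue_id=5 → 6 match(es) in r → 6 row(s).
- l[6] venue_id=8 → 1 match(es) in r → 1 row(s).
- l[7] venue_id=6 → 5 match(es) in r → 5 row(s).
- plus 1 unmatched r row(s), each kept with NULL l columns.
Total: 33 matched + 2 padded = 35 rows.

35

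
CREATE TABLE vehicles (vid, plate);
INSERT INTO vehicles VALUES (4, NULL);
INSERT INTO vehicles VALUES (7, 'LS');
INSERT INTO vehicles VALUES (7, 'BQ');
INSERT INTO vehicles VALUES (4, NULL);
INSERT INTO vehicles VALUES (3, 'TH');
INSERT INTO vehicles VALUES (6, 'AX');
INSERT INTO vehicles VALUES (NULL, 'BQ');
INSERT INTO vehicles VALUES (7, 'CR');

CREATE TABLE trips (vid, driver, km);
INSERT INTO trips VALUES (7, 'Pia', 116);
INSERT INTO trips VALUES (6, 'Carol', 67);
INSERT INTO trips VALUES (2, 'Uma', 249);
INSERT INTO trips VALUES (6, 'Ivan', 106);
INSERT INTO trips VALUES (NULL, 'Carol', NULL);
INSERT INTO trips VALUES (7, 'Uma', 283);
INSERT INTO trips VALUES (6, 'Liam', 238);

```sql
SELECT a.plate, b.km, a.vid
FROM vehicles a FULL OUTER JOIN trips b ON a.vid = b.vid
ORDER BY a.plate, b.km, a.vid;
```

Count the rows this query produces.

15

FULL OUTER JOIN keeps every row from both sides; unmatched rows get NULL for the other side's columns.
Matching on a.vid = b.vid. A NULL in a compared column never satisfies the condition.
- a (vid=4) has no partner → padded with NULL.
- a (vid=7) pairs with 2 row(s) of b.
- a (vid=7) pairs with 2 row(s) of b.
- a (vid=4) has no partner → padded with NULL.
- a (vid=3) has no partner → padded with NULL.
- a (vid=6) pairs with 3 row(s) of b.
- a (vid=NULL) has no partner → padded with NULL.
- a (vid=7) pairs with 2 row(s) of b.
- 2 row(s) from b found no a partner → padded with NULL.
Total: 9 matched + 6 padded = 15 rows.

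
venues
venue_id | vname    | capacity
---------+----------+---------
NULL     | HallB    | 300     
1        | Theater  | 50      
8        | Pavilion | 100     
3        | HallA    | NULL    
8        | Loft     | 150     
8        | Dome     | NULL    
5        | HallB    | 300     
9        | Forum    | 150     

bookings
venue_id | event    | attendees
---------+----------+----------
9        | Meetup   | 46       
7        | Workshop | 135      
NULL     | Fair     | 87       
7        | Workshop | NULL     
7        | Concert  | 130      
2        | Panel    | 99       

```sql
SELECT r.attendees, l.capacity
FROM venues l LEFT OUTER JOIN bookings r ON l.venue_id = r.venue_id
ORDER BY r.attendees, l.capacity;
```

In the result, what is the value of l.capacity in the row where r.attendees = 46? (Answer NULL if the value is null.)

150

LEFT JOIN keeps every row from `venues`; unmatched rows get NULL for `bookings`'s columns.
Matching on l.venue_id = r.venue_id. A NULL in a compared column never satisfies the condition.
Matched pairs: 1; unmatched l rows kept: 7.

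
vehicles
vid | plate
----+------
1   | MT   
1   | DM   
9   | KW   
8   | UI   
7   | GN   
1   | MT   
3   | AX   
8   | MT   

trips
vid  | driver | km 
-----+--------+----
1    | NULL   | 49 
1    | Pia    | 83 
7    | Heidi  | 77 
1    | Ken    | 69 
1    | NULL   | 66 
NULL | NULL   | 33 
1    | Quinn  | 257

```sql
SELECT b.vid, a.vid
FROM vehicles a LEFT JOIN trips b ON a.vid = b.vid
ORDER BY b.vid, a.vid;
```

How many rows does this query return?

LEFT JOIN keeps every row from `vehicles`; unmatched rows get NULL for `trips`'s columns.
Matching on a.vid = b.vid. A NULL in a compared column never satisfies the condition.
- a row (vid=1): matches 5 b row(s) → 5 output row(s).
- a row (vid=1): matches 5 b row(s) → 5 output row(s).
- a row (vid=9): no match → kept, b columns NULL.
- a row (vid=8): no match → kept, b columns NULL.
- a row (vid=7): matches 1 b row(s) → 1 output row(s).
- a row (vid=1): matches 5 b row(s) → 5 output row(s).
- a row (vid=3): no match → kept, b columns NULL.
- a row (vid=8): no match → kept, b columns NULL.
Total: 16 matched + 4 padded = 20 rows.

20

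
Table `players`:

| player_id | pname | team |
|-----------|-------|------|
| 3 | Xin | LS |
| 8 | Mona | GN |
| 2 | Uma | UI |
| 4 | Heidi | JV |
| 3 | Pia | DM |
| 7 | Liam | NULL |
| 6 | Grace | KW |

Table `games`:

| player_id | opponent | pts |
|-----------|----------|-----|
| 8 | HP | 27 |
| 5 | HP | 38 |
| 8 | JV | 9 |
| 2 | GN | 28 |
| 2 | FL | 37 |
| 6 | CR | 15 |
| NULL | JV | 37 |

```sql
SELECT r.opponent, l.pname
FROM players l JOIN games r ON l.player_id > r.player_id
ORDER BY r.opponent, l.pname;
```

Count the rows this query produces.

INNER JOIN keeps only pairs where the ON condition holds.
Matching on l.player_id > r.player_id. A NULL in a compared column never satisfies the condition.
- l[0] player_id=3 → 2 match(es) in r → 2 row(s).
- l[1] player_id=8 → 4 match(es) in r → 4 row(s).
- l[2] player_id=2 → no match; dropped.
- l[3] player_id=4 → 2 match(es) in r → 2 row(s).
- l[4] player_id=3 → 2 match(es) in r → 2 row(s).
- l[5] player_id=7 → 4 match(es) in r → 4 row(s).
- l[6] player_id=6 → 3 match(es) in r → 3 row(s).
Total: 17 rows.

17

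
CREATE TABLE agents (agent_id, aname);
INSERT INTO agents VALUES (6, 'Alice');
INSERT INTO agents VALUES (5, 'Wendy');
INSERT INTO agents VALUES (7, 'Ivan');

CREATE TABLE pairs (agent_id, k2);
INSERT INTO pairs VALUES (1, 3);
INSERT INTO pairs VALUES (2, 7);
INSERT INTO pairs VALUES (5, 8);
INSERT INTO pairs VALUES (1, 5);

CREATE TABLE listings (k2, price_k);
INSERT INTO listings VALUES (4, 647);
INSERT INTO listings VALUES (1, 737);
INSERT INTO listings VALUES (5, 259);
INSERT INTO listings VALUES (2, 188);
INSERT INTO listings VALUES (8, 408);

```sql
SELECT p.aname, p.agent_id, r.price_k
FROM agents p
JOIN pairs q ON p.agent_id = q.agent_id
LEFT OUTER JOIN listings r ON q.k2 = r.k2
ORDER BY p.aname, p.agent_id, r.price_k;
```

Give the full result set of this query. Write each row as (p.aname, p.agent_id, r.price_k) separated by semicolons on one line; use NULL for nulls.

Evaluate left to right. First `agents p INNER JOIN pairs q` on agent_id: 1 row(s).
Then LEFT JOIN `listings r` on k2: each of those 1 rows is kept; rows whose q.k2 has no match in r get NULL for r's columns.

(Wendy, 5, 408)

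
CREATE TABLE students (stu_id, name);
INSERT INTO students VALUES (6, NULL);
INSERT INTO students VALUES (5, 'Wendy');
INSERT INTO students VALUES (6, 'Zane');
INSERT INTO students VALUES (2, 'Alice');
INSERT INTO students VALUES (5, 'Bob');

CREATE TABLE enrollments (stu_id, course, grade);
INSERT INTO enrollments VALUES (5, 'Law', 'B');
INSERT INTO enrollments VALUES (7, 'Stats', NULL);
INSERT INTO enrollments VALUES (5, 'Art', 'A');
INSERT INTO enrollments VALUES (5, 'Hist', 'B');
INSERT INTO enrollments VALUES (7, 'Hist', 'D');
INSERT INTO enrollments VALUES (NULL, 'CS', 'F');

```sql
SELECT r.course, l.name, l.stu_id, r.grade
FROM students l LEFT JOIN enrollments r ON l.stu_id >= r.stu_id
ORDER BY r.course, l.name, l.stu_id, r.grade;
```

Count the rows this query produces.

13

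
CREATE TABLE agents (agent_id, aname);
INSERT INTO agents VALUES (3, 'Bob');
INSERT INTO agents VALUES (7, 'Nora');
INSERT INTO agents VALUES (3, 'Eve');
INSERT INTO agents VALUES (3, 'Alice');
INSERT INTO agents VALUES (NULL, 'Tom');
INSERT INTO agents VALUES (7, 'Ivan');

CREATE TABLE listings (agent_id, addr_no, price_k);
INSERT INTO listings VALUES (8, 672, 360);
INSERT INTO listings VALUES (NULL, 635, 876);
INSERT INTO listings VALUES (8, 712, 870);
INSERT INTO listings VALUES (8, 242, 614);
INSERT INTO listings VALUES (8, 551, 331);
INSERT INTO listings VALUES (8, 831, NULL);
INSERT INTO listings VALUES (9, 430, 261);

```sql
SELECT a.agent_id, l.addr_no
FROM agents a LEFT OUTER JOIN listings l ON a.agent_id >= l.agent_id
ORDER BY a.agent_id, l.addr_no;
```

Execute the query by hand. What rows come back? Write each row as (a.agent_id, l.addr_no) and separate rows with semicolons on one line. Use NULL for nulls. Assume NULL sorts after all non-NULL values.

(3, NULL); (3, NULL); (3, NULL); (7, NULL); (7, NULL); (NULL, NULL)

LEFT JOIN keeps every row from `agents`; unmatched rows get NULL for `listings`'s columns.
Matching on a.agent_id >= l.agent_id. A NULL in a compared column never satisfies the condition.
Matched pairs: 0; unmatched a rows kept: 6.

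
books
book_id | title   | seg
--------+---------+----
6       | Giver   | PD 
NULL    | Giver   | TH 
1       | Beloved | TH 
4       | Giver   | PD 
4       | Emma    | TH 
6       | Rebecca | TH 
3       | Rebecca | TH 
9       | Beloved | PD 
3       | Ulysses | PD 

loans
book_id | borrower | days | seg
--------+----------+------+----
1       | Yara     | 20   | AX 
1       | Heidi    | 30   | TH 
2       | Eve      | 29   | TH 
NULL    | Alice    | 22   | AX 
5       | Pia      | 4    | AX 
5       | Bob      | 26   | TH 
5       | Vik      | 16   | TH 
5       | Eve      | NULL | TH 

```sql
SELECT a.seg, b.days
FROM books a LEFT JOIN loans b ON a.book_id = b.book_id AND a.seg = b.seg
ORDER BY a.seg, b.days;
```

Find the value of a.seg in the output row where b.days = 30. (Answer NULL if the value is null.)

TH

LEFT JOIN keeps every row from `books`; unmatched rows get NULL for `loans`'s columns.
Matching on a.book_id = b.book_id AND a.seg = b.seg. A NULL in a compared column never satisfies the condition.
Matched pairs: 1; unmatched a rows kept: 8.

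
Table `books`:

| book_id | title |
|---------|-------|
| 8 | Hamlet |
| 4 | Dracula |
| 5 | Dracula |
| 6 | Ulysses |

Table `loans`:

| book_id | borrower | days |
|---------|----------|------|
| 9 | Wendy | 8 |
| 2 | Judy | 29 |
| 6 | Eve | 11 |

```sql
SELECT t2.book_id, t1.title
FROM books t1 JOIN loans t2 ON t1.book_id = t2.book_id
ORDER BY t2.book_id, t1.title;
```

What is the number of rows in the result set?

1

INNER JOIN keeps only pairs where the ON condition holds.
Matching on t1.book_id = t2.book_id.
- t1[0] book_id=8 → no match; dropped.
- t1[1] book_id=4 → no match; dropped.
- t1[2] book_id=5 → no match; dropped.
- t1[3] book_id=6 → 1 match(es) in t2 → 1 row(s).
Total: 1 rows.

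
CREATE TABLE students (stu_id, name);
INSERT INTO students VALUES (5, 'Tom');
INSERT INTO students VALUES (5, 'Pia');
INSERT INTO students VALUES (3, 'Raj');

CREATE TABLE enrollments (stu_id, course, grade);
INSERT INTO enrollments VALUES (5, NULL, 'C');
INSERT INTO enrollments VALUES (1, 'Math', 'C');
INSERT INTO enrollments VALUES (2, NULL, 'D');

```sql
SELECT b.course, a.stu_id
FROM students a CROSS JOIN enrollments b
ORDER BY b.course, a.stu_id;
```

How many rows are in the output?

9

CROSS JOIN pairs every row of `students` with every row of `enrollments`: 3 × 3 = 9 rows.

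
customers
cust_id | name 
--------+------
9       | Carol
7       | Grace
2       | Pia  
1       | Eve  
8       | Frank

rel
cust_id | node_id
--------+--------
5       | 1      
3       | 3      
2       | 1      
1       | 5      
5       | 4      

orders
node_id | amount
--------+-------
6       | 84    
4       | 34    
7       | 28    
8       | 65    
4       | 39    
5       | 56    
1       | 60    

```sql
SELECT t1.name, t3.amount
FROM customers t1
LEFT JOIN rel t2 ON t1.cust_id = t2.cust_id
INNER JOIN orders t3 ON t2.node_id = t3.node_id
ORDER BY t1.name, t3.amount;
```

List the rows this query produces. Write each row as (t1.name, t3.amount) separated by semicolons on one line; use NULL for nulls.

(Eve, 56); (Pia, 60)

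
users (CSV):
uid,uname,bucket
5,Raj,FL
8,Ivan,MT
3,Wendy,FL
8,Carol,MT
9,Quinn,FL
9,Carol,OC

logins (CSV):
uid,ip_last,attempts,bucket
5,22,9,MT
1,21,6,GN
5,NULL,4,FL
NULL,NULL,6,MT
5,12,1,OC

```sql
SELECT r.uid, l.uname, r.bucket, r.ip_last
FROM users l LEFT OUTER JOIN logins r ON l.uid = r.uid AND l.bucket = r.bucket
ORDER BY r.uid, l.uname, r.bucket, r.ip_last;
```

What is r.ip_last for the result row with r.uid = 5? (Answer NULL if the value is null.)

NULL

LEFT JOIN keeps every row from `users`; unmatched rows get NULL for `logins`'s columns.
Matching on l.uid = r.uid AND l.bucket = r.bucket. A NULL in a compared column never satisfies the condition.
- l[0] uid=5, bucket=FL → 1 match(es) in r → 1 row(s).
- l[1] uid=8, bucket=MT → no match; kept with NULLs on the r side.
- l[2] uid=3, bucket=FL → no match; kept with NULLs on the r side.
- l[3] uid=8, bucket=MT → no match; kept with NULLs on the r side.
- l[4] uid=9, bucket=FL → no match; kept with NULLs on the r side.
- l[5] uid=9, bucket=OC → no match; kept with NULLs on the r side.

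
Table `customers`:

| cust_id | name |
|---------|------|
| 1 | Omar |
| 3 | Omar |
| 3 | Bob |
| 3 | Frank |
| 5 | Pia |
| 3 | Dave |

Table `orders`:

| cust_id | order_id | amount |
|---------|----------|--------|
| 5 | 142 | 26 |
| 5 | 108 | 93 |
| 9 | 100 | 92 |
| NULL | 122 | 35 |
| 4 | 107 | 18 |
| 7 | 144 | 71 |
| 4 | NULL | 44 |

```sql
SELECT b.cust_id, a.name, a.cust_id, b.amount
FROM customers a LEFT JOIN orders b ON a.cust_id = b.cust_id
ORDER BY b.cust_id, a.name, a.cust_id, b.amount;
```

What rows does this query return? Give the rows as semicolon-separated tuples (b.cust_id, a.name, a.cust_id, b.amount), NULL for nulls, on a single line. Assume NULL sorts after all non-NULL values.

(5, Pia, 5, 26); (5, Pia, 5, 93); (NULL, Bob, 3, NULL); (NULL, Dave, 3, NULL); (NULL, Frank, 3, NULL); (NULL, Omar, 1, NULL); (NULL, Omar, 3, NULL)

LEFT JOIN keeps every row from `customers`; unmatched rows get NULL for `orders`'s columns.
Matching on a.cust_id = b.cust_id. A NULL in a compared column never satisfies the condition.
- a row (cust_id=1): no match → kept, b columns NULL.
- a row (cust_id=3): no match → kept, b columns NULL.
- a row (cust_id=3): no match → kept, b columns NULL.
- a row (cust_id=3): no match → kept, b columns NULL.
- a row (cust_id=5): matches 2 b row(s) → 2 output row(s).
- a row (cust_id=3): no match → kept, b columns NULL.
After projecting and ordering:
b.cust_id | a.name | a.cust_id | b.amount
5 | Pia | 5 | 26
5 | Pia | 5 | 93
NULL | Bob | 3 | NULL
NULL | Dave | 3 | NULL
NULL | Frank | 3 | NULL
NULL | Omar | 1 | NULL
NULL | Omar | 3 | NULL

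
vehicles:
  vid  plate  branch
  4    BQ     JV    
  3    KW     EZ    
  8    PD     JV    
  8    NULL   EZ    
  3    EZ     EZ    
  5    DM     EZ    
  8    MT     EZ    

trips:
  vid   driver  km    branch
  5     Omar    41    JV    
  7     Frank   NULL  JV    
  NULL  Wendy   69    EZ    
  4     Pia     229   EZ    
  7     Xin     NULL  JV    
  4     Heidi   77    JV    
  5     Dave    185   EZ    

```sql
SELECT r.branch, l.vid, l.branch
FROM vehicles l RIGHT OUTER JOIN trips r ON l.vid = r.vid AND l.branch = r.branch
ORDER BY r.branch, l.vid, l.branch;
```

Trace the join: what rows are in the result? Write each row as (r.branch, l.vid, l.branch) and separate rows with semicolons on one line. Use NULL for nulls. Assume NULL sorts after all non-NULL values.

RIGHT JOIN keeps every row from `trips`; unmatched rows get NULL for `vehicles`'s columns.
Matching on l.vid = r.vid AND l.branch = r.branch. A NULL in a compared column never satisfies the condition.
Matched pairs: 2; unmatched r rows kept: 5.

(EZ, 5, EZ); (EZ, NULL, NULL); (EZ, NULL, NULL); (JV, 4, JV); (JV, NULL, NULL); (JV, NULL, NULL); (JV, NULL, NULL)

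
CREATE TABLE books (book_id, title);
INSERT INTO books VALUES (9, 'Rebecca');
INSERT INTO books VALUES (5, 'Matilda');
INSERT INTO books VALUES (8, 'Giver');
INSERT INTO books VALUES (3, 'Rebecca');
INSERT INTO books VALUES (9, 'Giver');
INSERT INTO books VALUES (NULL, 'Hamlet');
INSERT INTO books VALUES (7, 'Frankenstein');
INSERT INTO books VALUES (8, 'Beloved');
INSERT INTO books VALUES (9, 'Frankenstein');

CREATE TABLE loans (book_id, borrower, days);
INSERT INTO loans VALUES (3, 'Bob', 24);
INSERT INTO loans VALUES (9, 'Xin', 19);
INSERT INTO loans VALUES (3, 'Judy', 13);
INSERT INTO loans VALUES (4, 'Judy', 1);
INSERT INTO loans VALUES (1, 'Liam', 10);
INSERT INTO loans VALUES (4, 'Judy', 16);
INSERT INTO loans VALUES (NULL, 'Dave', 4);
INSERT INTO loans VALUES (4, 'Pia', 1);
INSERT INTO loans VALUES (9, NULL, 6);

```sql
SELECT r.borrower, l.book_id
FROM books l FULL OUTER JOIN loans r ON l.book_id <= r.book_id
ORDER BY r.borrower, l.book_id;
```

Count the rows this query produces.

24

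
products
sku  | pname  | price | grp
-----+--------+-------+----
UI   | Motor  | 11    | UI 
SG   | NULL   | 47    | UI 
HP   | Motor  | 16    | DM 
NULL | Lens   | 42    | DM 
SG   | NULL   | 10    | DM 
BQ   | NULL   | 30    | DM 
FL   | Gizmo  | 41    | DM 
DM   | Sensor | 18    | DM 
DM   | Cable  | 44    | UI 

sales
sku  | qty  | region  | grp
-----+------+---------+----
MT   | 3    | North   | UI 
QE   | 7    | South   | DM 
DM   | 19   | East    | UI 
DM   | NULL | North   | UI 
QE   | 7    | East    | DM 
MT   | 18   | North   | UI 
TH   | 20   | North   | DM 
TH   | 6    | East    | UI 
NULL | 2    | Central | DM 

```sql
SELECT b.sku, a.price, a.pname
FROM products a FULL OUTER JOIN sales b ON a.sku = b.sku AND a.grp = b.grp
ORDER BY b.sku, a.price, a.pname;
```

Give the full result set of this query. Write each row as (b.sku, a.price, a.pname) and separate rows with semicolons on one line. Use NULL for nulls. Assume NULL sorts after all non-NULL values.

FULL OUTER JOIN keeps every row from both sides; unmatched rows get NULL for the other side's columns.
Matching on a.sku = b.sku AND a.grp = b.grp. A NULL in a compared column never satisfies the condition.
- a row (sku=UI, grp=UI): no match → kept, b columns NULL.
- a row (sku=SG, grp=UI): no match → kept, b columns NULL.
- a row (sku=HP, grp=DM): no match → kept, b columns NULL.
- a row (sku=NULL, grp=DM): no match → kept, b columns NULL.
- a row (sku=SG, grp=DM): no match → kept, b columns NULL.
- a row (sku=BQ, grp=DM): no match → kept, b columns NULL.
- a row (sku=FL, grp=DM): no match → kept, b columns NULL.
- a row (sku=DM, grp=DM): no match → kept, b columns NULL.
- a row (sku=DM, grp=UI): matches 2 b row(s) → 2 output row(s).
- 7 b row(s) had no a match → kept, a columns NULL.

(DM, 44, Cable); (DM, 44, Cable); (MT, NULL, NULL); (MT, NULL, NULL); (QE, NULL, NULL); (QE, NULL, NULL); (TH, NULL, NULL); (TH, NULL, NULL); (NULL, 10, NULL); (NULL, 11, Motor); (NULL, 16, Motor); (NULL, 18, Sensor); (NULL, 30, NULL); (NULL, 41, Gizmo); (NULL, 42, Lens); (NULL, 47, NULL); (NULL, NULL, NULL)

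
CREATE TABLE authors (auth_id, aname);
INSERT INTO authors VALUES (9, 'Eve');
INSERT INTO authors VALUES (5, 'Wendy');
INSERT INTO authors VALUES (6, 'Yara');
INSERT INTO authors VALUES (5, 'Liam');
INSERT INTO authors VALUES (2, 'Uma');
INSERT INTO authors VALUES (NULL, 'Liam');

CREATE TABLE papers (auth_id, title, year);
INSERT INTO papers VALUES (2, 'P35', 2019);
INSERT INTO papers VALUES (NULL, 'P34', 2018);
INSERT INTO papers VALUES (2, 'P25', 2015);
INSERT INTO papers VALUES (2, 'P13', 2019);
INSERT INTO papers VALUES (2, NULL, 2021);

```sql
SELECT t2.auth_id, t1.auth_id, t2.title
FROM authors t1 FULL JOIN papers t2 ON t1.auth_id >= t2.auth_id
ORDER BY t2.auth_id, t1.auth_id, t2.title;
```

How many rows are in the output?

FULL OUTER JOIN keeps every row from both sides; unmatched rows get NULL for the other side's columns.
Matching on t1.auth_id >= t2.auth_id. A NULL in a compared column never satisfies the condition.
- t1 (auth_id=9) pairs with 4 row(s) of t2.
- t1 (auth_id=5) pairs with 4 row(s) of t2.
- t1 (auth_id=6) pairs with 4 row(s) of t2.
- t1 (auth_id=5) pairs with 4 row(s) of t2.
- t1 (auth_id=2) pairs with 4 row(s) of t2.
- t1 (auth_id=NULL) has no partner → padded with NULL.
- 1 row(s) from t2 found no t1 partner → padded with NULL.
Total: 20 matched + 2 padded = 22 rows.

22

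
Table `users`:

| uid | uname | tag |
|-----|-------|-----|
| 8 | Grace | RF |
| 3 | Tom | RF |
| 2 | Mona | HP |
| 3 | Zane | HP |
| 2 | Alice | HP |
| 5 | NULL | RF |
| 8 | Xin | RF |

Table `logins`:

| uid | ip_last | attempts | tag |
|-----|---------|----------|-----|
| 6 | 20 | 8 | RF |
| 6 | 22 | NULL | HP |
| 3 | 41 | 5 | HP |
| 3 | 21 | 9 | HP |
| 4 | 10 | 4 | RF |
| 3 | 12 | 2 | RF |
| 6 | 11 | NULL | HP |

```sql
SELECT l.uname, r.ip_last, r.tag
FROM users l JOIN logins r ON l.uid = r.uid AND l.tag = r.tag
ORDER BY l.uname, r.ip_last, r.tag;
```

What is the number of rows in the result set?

3

INNER JOIN keeps only pairs where the ON condition holds.
Matching on l.uid = r.uid AND l.tag = r.tag.
- l row (uid=8, tag=RF): no match → dropped.
- l row (uid=3, tag=RF): matches 1 r row(s) → 1 output row(s).
- l row (uid=2, tag=HP): no match → dropped.
- l row (uid=3, tag=HP): matches 2 r row(s) → 2 output row(s).
- l row (uid=2, tag=HP): no match → dropped.
- l row (uid=5, tag=RF): no match → dropped.
- l row (uid=8, tag=RF): no match → dropped.
Total: 3 rows.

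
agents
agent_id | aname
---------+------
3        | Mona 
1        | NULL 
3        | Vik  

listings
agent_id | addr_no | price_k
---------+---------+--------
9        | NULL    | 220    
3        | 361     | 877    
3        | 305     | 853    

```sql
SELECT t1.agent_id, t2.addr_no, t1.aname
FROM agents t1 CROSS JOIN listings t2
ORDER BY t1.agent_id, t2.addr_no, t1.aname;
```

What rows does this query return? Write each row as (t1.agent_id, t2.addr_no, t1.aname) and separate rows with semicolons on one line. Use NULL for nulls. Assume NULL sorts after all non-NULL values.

(1, 305, NULL); (1, 361, NULL); (1, NULL, NULL); (3, 305, Mona); (3, 305, Vik); (3, 361, Mona); (3, 361, Vik); (3, NULL, Mona); (3, NULL, Vik)

CROSS JOIN pairs every row of `agents` with every row of `listings`: 3 × 3 = 9 rows.
After projecting and ordering:
t1.agent_id | t2.addr_no | t1.aname
1 | 305 | NULL
1 | 361 | NULL
1 | NULL | NULL
3 | 305 | Mona
3 | 305 | Vik
3 | 361 | Mona
3 | 361 | Vik
3 | NULL | Mona
3 | NULL | Vik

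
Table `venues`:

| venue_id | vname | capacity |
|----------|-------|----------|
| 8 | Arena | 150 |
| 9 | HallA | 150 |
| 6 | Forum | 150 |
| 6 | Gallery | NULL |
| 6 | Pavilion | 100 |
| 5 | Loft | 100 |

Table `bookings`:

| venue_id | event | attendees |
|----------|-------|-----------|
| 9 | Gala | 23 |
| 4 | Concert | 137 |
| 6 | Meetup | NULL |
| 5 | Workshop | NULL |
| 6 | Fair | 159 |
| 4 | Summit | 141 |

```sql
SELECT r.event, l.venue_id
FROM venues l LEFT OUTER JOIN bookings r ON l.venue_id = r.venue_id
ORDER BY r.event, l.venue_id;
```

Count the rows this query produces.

9

LEFT JOIN keeps every row from `venues`; unmatched rows get NULL for `bookings`'s columns.
Matching on l.venue_id = r.venue_id.
- l (venue_id=8) has no partner → padded with NULL.
- l (venue_id=9) pairs with 1 row(s) of r.
- l (venue_id=6) pairs with 2 row(s) of r.
- l (venue_id=6) pairs with 2 row(s) of r.
- l (venue_id=6) pairs with 2 row(s) of r.
- l (venue_id=5) pairs with 1 row(s) of r.
Total: 8 matched + 1 padded = 9 rows.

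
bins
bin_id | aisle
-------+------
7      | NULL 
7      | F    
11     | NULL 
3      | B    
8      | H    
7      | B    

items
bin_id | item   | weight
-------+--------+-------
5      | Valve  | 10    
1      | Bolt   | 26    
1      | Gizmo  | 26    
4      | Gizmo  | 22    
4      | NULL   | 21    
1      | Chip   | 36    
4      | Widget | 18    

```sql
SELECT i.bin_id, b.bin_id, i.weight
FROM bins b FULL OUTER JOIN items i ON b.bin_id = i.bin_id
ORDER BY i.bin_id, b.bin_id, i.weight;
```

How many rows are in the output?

FULL OUTER JOIN keeps every row from both sides; unmatched rows get NULL for the other side's columns.
Matching on b.bin_id = i.bin_id.
Matched pairs: 0; unmatched b rows kept: 6; unmatched i rows kept: 7.
Total: 0 matched + 13 padded = 13 rows.

13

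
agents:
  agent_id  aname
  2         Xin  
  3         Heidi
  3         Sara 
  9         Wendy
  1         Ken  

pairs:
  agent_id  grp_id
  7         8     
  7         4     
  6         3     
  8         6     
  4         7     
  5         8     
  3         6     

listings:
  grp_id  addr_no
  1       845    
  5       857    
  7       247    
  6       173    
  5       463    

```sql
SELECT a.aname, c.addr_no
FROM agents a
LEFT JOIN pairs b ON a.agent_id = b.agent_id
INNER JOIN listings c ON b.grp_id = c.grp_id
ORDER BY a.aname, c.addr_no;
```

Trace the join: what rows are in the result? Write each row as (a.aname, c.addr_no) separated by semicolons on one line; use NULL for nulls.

(Heidi, 173); (Sara, 173)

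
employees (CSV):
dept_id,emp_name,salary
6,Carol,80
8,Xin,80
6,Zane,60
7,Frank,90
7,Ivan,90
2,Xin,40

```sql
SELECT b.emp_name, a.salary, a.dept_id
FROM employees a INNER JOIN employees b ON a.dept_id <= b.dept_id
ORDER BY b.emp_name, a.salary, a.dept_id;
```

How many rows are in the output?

23

INNER JOIN keeps only pairs where the ON condition holds.
Matching on a.dept_id <= b.dept_id.
- a[0] dept_id=6 → 5 match(es) in b → 5 row(s).
- a[1] dept_id=8 → 1 match(es) in b → 1 row(s).
- a[2] dept_id=6 → 5 match(es) in b → 5 row(s).
- a[3] dept_id=7 → 3 match(es) in b → 3 row(s).
- a[4] dept_id=7 → 3 match(es) in b → 3 row(s).
- a[5] dept_id=2 → 6 match(es) in b → 6 row(s).
Total: 23 rows.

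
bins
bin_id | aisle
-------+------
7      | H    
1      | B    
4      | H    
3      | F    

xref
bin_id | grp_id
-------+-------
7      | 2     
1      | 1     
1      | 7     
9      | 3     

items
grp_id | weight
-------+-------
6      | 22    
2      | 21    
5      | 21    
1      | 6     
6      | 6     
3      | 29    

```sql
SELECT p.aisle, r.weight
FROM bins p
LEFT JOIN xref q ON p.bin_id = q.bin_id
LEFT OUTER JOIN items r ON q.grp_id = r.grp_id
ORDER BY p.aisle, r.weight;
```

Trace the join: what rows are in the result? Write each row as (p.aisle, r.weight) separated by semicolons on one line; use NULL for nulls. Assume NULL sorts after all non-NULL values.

(B, 6); (B, NULL); (F, NULL); (H, 21); (H, NULL)

Evaluate left to right. First `bins p LEFT JOIN xref q` on bin_id: 5 row(s).
Then LEFT JOIN `items r` on grp_id: each of those 5 rows is kept; rows whose q.grp_id has no match in r get NULL for r's columns.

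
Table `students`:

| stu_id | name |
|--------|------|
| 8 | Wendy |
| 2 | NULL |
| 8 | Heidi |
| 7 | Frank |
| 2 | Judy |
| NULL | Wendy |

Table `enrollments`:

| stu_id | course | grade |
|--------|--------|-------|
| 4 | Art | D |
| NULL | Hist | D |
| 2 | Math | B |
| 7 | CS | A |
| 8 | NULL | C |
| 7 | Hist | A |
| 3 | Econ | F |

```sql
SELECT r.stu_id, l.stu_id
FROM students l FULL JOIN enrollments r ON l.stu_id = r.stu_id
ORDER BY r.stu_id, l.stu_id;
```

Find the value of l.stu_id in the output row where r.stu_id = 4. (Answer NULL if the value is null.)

FULL OUTER JOIN keeps every row from both sides; unmatched rows get NULL for the other side's columns.
Matching on l.stu_id = r.stu_id. A NULL in a compared column never satisfies the condition.
- stu_id=8: 1 matching r row(s), so 1 row(s) emitted.
- stu_id=2: 1 matching r row(s), so 1 row(s) emitted.
- stu_id=8: 1 matching r row(s), so 1 row(s) emitted.
- stu_id=7: 2 matching r row(s), so 2 row(s) emitted.
- stu_id=2: 1 matching r row(s), so 1 row(s) emitted.
- stu_id=NULL: no r row matches, row kept with r columns NULL.
- 3 row(s) from r found no l partner → padded with NULL.

NULL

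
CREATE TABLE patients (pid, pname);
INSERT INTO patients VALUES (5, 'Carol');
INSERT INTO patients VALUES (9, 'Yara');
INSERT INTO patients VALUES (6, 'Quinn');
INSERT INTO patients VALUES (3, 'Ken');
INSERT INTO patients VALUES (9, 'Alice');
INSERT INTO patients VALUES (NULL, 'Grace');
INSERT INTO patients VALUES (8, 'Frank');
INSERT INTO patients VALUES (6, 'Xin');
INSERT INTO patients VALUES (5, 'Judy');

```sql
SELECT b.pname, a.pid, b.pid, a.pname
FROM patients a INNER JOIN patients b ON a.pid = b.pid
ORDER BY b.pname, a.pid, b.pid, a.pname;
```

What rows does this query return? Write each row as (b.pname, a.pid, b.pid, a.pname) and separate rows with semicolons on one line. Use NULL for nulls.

INNER JOIN keeps only pairs where the ON condition holds.
Matching on a.pid = b.pid. A NULL in a compared column never satisfies the condition.
Matched pairs: 14.

(Alice, 9, 9, Alice); (Alice, 9, 9, Yara); (Carol, 5, 5, Carol); (Carol, 5, 5, Judy); (Frank, 8, 8, Frank); (Judy, 5, 5, Carol); (Judy, 5, 5, Judy); (Ken, 3, 3, Ken); (Quinn, 6, 6, Quinn); (Quinn, 6, 6, Xin); (Xin, 6, 6, Quinn); (Xin, 6, 6, Xin); (Yara, 9, 9, Alice); (Yara, 9, 9, Yara)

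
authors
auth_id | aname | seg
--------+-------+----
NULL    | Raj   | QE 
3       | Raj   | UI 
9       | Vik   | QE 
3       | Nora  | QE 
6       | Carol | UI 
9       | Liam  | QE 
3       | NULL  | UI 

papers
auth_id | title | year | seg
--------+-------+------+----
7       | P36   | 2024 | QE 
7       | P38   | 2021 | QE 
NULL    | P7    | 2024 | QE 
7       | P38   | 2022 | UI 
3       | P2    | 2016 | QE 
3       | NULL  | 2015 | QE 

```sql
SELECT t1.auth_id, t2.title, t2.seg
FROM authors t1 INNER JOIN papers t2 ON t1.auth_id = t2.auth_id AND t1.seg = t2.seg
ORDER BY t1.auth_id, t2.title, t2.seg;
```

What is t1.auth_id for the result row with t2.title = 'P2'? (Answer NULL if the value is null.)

INNER JOIN keeps only pairs where the ON condition holds.
Matching on t1.auth_id = t2.auth_id AND t1.seg = t2.seg. A NULL in a compared column never satisfies the condition.
Matched pairs: 2.

3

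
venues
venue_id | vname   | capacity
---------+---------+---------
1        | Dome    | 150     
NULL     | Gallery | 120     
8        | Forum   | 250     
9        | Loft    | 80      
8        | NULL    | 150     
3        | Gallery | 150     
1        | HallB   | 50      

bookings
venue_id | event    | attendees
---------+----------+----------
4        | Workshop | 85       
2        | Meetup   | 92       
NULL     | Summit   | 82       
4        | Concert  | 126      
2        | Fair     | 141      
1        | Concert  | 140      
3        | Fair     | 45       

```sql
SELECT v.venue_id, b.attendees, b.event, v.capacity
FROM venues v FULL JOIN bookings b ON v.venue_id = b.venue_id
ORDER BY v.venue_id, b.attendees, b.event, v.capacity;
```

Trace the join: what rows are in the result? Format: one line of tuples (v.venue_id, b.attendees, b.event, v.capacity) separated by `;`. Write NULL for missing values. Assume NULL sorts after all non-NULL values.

(1, 140, Concert, 50); (1, 140, Concert, 150); (3, 45, Fair, 150); (8, NULL, NULL, 150); (8, NULL, NULL, 250); (9, NULL, NULL, 80); (NULL, 82, Summit, NULL); (NULL, 85, Workshop, NULL); (NULL, 92, Meetup, NULL); (NULL, 126, Concert, NULL); (NULL, 141, Fair, NULL); (NULL, NULL, NULL, 120)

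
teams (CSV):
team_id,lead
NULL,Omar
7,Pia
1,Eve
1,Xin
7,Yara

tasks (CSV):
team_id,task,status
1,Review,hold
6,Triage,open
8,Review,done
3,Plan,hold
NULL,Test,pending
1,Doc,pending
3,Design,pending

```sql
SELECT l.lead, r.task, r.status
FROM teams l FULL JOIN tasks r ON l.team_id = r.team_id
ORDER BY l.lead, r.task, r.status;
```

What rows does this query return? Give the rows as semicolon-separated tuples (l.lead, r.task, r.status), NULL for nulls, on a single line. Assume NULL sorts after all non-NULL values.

(Eve, Doc, pending); (Eve, Review, hold); (Omar, NULL, NULL); (Pia, NULL, NULL); (Xin, Doc, pending); (Xin, Review, hold); (Yara, NULL, NULL); (NULL, Design, pending); (NULL, Plan, hold); (NULL, Review, done); (NULL, Test, pending); (NULL, Triage, open)

FULL OUTER JOIN keeps every row from both sides; unmatched rows get NULL for the other side's columns.
Matching on l.team_id = r.team_id. A NULL in a compared column never satisfies the condition.
- l row (team_id=NULL): no match → kept, r columns NULL.
- l row (team_id=7): no match → kept, r columns NULL.
- l row (team_id=1): matches 2 r row(s) → 2 output row(s).
- l row (team_id=1): matches 2 r row(s) → 2 output row(s).
- l row (team_id=7): no match → kept, r columns NULL.
- 5 r row(s) had no l match → kept, l columns NULL.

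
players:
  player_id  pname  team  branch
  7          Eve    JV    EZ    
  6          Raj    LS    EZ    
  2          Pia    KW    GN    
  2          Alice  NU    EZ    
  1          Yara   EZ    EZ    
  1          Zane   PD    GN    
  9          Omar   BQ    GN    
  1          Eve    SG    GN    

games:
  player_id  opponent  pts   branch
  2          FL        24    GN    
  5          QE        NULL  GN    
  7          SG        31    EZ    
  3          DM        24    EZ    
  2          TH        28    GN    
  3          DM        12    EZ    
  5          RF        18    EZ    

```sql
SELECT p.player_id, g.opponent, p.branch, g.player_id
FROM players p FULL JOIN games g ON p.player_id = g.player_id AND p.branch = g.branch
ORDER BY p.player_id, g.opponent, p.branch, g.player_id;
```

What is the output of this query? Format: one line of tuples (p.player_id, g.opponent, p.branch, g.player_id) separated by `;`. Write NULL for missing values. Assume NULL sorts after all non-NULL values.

(1, NULL, EZ, NULL); (1, NULL, GN, NULL); (1, NULL, GN, NULL); (2, FL, GN, 2); (2, TH, GN, 2); (2, NULL, EZ, NULL); (6, NULL, EZ, NULL); (7, SG, EZ, 7); (9, NULL, GN, NULL); (NULL, DM, NULL, 3); (NULL, DM, NULL, 3); (NULL, QE, NULL, 5); (NULL, RF, NULL, 5)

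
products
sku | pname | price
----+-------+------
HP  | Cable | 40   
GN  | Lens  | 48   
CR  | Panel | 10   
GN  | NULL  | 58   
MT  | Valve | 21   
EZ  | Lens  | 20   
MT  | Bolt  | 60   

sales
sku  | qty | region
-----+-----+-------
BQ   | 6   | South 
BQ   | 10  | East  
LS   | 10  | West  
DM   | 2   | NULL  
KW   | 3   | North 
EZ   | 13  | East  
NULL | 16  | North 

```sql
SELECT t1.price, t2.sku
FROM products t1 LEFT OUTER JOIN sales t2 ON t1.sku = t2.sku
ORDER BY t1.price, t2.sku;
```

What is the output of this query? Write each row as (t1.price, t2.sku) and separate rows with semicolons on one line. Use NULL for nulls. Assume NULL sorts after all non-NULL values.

(10, NULL); (20, EZ); (21, NULL); (40, NULL); (48, NULL); (58, NULL); (60, NULL)

LEFT JOIN keeps every row from `products`; unmatched rows get NULL for `sales`'s columns.
Matching on t1.sku = t2.sku. A NULL in a compared column never satisfies the condition.
- t1[0] sku=HP → no match; kept with NULLs on the t2 side.
- t1[1] sku=GN → no match; kept with NULLs on the t2 side.
- t1[2] sku=CR → no match; kept with NULLs on the t2 side.
- t1[3] sku=GN → no match; kept with NULLs on the t2 side.
- t1[4] sku=MT → no match; kept with NULLs on the t2 side.
- t1[5] sku=EZ → 1 match(es) in t2 → 1 row(s).
- t1[6] sku=MT → no match; kept with NULLs on the t2 side.
After projecting and ordering:
t1.price | t2.sku
10 | NULL
20 | EZ
21 | NULL
40 | NULL
48 | NULL
58 | NULL
60 | NULL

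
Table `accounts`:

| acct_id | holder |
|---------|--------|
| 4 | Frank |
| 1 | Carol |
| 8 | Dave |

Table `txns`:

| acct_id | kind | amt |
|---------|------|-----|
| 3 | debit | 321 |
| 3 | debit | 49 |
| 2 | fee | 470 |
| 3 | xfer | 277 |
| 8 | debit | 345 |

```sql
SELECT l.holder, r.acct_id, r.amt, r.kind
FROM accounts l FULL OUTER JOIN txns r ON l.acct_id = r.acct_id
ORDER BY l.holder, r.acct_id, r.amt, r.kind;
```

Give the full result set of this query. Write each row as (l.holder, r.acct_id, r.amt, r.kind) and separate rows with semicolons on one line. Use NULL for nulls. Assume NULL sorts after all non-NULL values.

FULL OUTER JOIN keeps every row from both sides; unmatched rows get NULL for the other side's columns.
Matching on l.acct_id = r.acct_id.
- l[0] acct_id=4 → no match; kept with NULLs on the r side.
- l[1] acct_id=1 → no match; kept with NULLs on the r side.
- l[2] acct_id=8 → 1 match(es) in r → 1 row(s).
- 4 row(s) from r found no l partner → padded with NULL.
After projecting and ordering:
l.holder | r.acct_id | r.amt | r.kind
Carol | NULL | NULL | NULL
Dave | 8 | 345 | debit
Frank | NULL | NULL | NULL
NULL | 2 | 470 | fee
NULL | 3 | 49 | debit
NULL | 3 | 277 | xfer
NULL | 3 | 321 | debit

(Carol, NULL, NULL, NULL); (Dave, 8, 345, debit); (Frank, NULL, NULL, NULL); (NULL, 2, 470, fee); (NULL, 3, 49, debit); (NULL, 3, 277, xfer); (NULL, 3, 321, debit)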